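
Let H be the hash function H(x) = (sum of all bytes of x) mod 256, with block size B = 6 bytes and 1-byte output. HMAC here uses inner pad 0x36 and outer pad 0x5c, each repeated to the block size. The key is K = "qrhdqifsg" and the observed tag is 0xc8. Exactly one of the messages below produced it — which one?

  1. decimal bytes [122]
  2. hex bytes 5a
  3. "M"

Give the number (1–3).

2

Key "qrhdqifsg" = 71 72 68 64 71 69 66 73 67 is 9 bytes > B = 6, so hash it first: H(key) = c9, then zero-pad to 6 bytes: K' = c9 00 00 00 00 00.
K' ⊕ ipad = ff 36 36 36 36 36; K' ⊕ opad = 95 5c 5c 5c 5c 5c.
m1: inner = H(ff 36 36 36 36 36 7a) = 87; tag = H(95 5c 5c 5c 5c 5c 87) = e8
m2: inner = H(ff 36 36 36 36 36 5a) = 67; tag = H(95 5c 5c 5c 5c 5c 67) = c8 ← matches
m3: inner = H(ff 36 36 36 36 36 4d) = 5a; tag = H(95 5c 5c 5c 5c 5c 5a) = bb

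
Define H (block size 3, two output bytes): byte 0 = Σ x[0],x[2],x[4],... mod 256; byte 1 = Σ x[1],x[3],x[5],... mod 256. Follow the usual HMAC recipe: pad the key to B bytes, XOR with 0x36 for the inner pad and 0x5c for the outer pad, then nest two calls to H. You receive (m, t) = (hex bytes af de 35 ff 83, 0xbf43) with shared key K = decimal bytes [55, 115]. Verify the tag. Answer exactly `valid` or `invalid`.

invalid

Key decimal bytes [55, 115] = 37 73 is 2 bytes ≤ B = 3; zero-pad to 3 bytes: K' = 37 73 00.
K' ⊕ ipad = 01 45 36; K' ⊕ opad = 6b 2f 5c.
Inner hash: even-index sum = 532 mod 256 = 20; odd-index sum = 428 mod 256 = 172 → 14 ac.
Outer hash (recomputed tag): even-index sum = 371 mod 256 = 115; odd-index sum = 67 mod 256 = 67 → 73 43.
Recomputed tag = 7343; claimed = bf43 → mismatch.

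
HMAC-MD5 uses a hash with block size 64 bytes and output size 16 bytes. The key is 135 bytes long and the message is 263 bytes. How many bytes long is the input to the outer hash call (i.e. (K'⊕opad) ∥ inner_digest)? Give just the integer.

80

Key is 135 > 64 bytes, so it is hashed to 16 bytes then zero-padded to 64: |K'| = 64.
Outer input = (K'⊕opad) ∥ H(inner) → 64 + 16 = 80 bytes.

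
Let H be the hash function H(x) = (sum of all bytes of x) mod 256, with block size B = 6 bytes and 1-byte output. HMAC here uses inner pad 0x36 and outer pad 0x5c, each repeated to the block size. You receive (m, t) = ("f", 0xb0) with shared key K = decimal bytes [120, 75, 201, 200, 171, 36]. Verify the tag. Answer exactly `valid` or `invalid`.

valid

Key decimal bytes [120, 75, 201, 200, 171, 36] = 78 4b c9 c8 ab 24 is exactly B = 6 bytes: K' = 78 4b c9 c8 ab 24.
K' ⊕ ipad = 4e 7d ff fe 9d 12; K' ⊕ opad = 24 17 95 94 f7 78.
Inner hash: sum = 78+125+255+254+157+18+102 = 989; mod 256 = 221 → dd.
Outer hash (recomputed tag): sum = 36+23+149+148+247+120+221 = 944; mod 256 = 176 → b0.
Recomputed tag = b0; claimed = b0 → match.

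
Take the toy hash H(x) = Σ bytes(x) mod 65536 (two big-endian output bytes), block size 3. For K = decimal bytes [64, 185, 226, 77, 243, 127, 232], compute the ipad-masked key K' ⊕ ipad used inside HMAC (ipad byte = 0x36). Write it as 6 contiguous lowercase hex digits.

Key decimal bytes [64, 185, 226, 77, 243, 127, 232] = 40 b9 e2 4d f3 7f e8 is 7 bytes > B = 3, so hash it first: H(key) = 04 82, then zero-pad to 3 bytes: K' = 04 82 00.
XOR each byte with 0x36: 04⊕36=32, 82⊕36=b4, 00⊕36=36.

32b436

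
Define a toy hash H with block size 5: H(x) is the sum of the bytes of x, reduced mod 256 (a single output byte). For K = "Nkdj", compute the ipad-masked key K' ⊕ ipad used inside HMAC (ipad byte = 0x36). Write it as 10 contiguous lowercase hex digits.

Key "Nkdj" = 4e 6b 64 6a is 4 bytes ≤ B = 5; zero-pad to 5 bytes: K' = 4e 6b 64 6a 00.
XOR each byte with 0x36: 4e⊕36=78, 6b⊕36=5d, 64⊕36=52, 6a⊕36=5c, 00⊕36=36.

785d525c36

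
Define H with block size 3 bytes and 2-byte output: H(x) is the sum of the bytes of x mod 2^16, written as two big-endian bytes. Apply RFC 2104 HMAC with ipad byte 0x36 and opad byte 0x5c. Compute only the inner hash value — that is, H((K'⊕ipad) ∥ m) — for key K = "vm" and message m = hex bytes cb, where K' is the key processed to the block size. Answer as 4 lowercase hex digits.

Key "vm" = 76 6d is 2 bytes ≤ B = 3; zero-pad to 3 bytes: K' = 76 6d 00.
K' ⊕ ipad = 40 5b 36.
Inner input = 40 5b 36 ∥ cb.
Inner hash: sum = 64+91+54+203 = 412 → 01 9c.

019c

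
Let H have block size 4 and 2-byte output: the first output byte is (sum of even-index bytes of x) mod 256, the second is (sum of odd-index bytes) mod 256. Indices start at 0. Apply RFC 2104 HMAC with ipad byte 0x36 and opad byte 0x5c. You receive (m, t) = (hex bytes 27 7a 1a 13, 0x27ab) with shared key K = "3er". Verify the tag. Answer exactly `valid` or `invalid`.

valid

Key "3er" = 33 65 72 is 3 bytes ≤ B = 4; zero-pad to 4 bytes: K' = 33 65 72 00.
K' ⊕ ipad = 05 53 44 36; K' ⊕ opad = 6f 39 2e 5c.
Inner hash: even-index sum = 138 mod 256 = 138; odd-index sum = 278 mod 256 = 22 → 8a 16.
Outer hash (recomputed tag): even-index sum = 295 mod 256 = 39; odd-index sum = 171 mod 256 = 171 → 27 ab.
Recomputed tag = 27ab; claimed = 27ab → match.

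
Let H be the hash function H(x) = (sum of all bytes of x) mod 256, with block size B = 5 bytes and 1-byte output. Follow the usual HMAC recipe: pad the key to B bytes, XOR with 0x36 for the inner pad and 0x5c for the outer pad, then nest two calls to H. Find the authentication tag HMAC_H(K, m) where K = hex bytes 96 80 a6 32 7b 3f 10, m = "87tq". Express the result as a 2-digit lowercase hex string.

0e

Key hex bytes 96 80 a6 32 7b 3f 10 is 7 bytes > B = 5, so hash it first: H(key) = b8, then zero-pad to 5 bytes: K' = b8 00 00 00 00.
K' ⊕ ipad = 8e 36 36 36 36.  K' ⊕ opad = e4 5c 5c 5c 5c.
Inner input = (K'⊕ipad) ∥ m = 8e 36 36 36 36 ∥ 38 37 74 71.
Inner hash: sum = 142+54+54+54+54+56+55+116+113 = 698; mod 256 = 186 → ba.
Outer input = (K'⊕opad) ∥ inner = e4 5c 5c 5c 5c ∥ ba.
Outer hash (tag): sum = 228+92+92+92+92+186 = 782; mod 256 = 14 → 0e.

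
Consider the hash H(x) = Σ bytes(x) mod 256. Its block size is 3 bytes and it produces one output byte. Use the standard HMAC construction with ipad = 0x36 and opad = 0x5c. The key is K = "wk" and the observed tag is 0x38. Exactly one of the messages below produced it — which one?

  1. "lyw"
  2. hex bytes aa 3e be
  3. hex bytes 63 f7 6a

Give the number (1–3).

2

Key "wk" = 77 6b is 2 bytes ≤ B = 3; zero-pad to 3 bytes: K' = 77 6b 00.
K' ⊕ ipad = 41 5d 36; K' ⊕ opad = 2b 37 5c.
m1: inner = H(41 5d 36 6c 79 77) = 30; tag = H(2b 37 5c 30) = ee
m2: inner = H(41 5d 36 aa 3e be) = 7a; tag = H(2b 37 5c 7a) = 38 ← matches
m3: inner = H(41 5d 36 63 f7 6a) = 98; tag = H(2b 37 5c 98) = 56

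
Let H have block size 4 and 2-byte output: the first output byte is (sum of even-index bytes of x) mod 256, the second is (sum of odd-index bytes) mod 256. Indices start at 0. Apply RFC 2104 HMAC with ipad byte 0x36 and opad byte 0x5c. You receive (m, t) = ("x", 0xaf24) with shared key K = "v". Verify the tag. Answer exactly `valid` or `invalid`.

Key "v" = 76 is 1 byte ≤ B = 4; zero-pad to 4 bytes: K' = 76 00 00 00.
K' ⊕ ipad = 40 36 36 36; K' ⊕ opad = 2a 5c 5c 5c.
Inner hash: even-index sum = 238 mod 256 = 238; odd-index sum = 108 mod 256 = 108 → ee 6c.
Outer hash (recomputed tag): even-index sum = 372 mod 256 = 116; odd-index sum = 292 mod 256 = 36 → 74 24.
Recomputed tag = 7424; claimed = af24 → mismatch.

invalid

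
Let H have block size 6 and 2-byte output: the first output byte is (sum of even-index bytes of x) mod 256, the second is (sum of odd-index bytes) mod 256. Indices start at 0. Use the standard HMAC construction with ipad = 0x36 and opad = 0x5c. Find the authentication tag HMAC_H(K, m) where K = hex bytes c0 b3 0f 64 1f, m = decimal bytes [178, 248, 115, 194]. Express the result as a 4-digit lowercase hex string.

af4a

Key hex bytes c0 b3 0f 64 1f is 5 bytes ≤ B = 6; zero-pad to 6 bytes: K' = c0 b3 0f 64 1f 00.
K' ⊕ ipad = f6 85 39 52 29 36.  K' ⊕ opad = 9c ef 53 38 43 5c.
Inner input = (K'⊕ipad) ∥ m = f6 85 39 52 29 36 ∥ b2 f8 73 c2.
Inner hash: even-index sum = 637 mod 256 = 125; odd-index sum = 711 mod 256 = 199 → 7d c7.
Outer input = (K'⊕opad) ∥ inner = 9c ef 53 38 43 5c ∥ 7d c7.
Outer hash (tag): even-index sum = 431 mod 256 = 175; odd-index sum = 586 mod 256 = 74 → af 4a.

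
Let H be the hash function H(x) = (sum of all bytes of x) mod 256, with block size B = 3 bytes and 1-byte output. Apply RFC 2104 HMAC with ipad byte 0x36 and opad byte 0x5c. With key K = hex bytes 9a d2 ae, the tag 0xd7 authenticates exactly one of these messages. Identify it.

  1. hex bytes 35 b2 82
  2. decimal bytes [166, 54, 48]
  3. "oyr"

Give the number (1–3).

1

Key hex bytes 9a d2 ae is exactly B = 3 bytes: K' = 9a d2 ae.
K' ⊕ ipad = ac e4 98; K' ⊕ opad = c6 8e f2.
m1: inner = H(ac e4 98 35 b2 82) = 91; tag = H(c6 8e f2 91) = d7 ← matches
m2: inner = H(ac e4 98 a6 36 30) = 34; tag = H(c6 8e f2 34) = 7a
m3: inner = H(ac e4 98 6f 79 72) = 82; tag = H(c6 8e f2 82) = c8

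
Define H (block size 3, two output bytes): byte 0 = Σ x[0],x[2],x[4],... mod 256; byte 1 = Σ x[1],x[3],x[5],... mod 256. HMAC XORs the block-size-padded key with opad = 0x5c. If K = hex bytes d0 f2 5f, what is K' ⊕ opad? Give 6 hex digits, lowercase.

8cae03

Key hex bytes d0 f2 5f is exactly B = 3 bytes: K' = d0 f2 5f.
XOR each byte with 0x5c: d0⊕5c=8c, f2⊕5c=ae, 5f⊕5c=03.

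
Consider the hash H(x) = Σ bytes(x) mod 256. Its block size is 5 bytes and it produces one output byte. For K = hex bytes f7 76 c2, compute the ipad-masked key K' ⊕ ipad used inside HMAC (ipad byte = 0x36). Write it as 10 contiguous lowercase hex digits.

c140f43636

Key hex bytes f7 76 c2 is 3 bytes ≤ B = 5; zero-pad to 5 bytes: K' = f7 76 c2 00 00.
XOR each byte with 0x36: f7⊕36=c1, 76⊕36=40, c2⊕36=f4, 00⊕36=36, 00⊕36=36.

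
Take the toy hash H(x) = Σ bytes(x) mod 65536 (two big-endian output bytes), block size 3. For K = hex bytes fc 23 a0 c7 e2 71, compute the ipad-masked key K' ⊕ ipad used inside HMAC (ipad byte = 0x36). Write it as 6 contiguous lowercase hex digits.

Key hex bytes fc 23 a0 c7 e2 71 is 6 bytes > B = 3, so hash it first: H(key) = 03 d9, then zero-pad to 3 bytes: K' = 03 d9 00.
XOR each byte with 0x36: 03⊕36=35, d9⊕36=ef, 00⊕36=36.

35ef36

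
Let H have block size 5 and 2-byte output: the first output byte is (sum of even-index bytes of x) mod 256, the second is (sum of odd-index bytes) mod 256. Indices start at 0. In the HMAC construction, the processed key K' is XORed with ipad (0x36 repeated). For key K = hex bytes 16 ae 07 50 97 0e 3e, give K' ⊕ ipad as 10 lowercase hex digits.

c43a363636

Key hex bytes 16 ae 07 50 97 0e 3e is 7 bytes > B = 5, so hash it first: H(key) = f2 0c, then zero-pad to 5 bytes: K' = f2 0c 00 00 00.
XOR each byte with 0x36: f2⊕36=c4, 0c⊕36=3a, 00⊕36=36, 00⊕36=36, 00⊕36=36.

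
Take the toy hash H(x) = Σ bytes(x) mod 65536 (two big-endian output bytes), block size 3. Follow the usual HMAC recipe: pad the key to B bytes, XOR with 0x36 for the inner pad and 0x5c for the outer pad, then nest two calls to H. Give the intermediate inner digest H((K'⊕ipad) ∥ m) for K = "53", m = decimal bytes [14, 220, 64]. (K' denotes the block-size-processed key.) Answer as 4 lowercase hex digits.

Key "53" = 35 33 is 2 bytes ≤ B = 3; zero-pad to 3 bytes: K' = 35 33 00.
K' ⊕ ipad = 03 05 36.
Inner input = 03 05 36 ∥ 0e dc 40.
Inner hash: sum = 3+5+54+14+220+64 = 360 → 01 68.

0168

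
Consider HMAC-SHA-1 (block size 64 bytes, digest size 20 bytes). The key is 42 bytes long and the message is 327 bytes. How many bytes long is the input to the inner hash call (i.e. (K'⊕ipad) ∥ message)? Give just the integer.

Key is 42 ≤ 64 bytes, zero-padded: |K'| = 64.
Inner input = (K'⊕ipad) ∥ m → 64 + 327 = 391 bytes.

391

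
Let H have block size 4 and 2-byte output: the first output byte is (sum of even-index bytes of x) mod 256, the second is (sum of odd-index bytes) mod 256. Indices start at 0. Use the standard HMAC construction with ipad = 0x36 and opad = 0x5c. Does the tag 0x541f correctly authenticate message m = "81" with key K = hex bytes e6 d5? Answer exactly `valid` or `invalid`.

Key hex bytes e6 d5 is 2 bytes ≤ B = 4; zero-pad to 4 bytes: K' = e6 d5 00 00.
K' ⊕ ipad = d0 e3 36 36; K' ⊕ opad = ba 89 5c 5c.
Inner hash: even-index sum = 318 mod 256 = 62; odd-index sum = 330 mod 256 = 74 → 3e 4a.
Outer hash (recomputed tag): even-index sum = 340 mod 256 = 84; odd-index sum = 303 mod 256 = 47 → 54 2f.
Recomputed tag = 542f; claimed = 541f → mismatch.

invalid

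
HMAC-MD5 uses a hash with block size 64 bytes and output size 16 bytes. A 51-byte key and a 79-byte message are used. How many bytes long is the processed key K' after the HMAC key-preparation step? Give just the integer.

64

Key is 51 ≤ 64 bytes, zero-padded: |K'| = 64.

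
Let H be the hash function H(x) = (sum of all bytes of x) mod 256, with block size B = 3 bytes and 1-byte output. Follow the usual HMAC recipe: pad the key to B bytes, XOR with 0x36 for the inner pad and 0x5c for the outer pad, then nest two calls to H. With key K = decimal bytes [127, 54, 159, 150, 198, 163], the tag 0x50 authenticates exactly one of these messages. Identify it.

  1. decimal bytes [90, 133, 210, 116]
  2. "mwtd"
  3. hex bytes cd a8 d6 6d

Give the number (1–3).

Key decimal bytes [127, 54, 159, 150, 198, 163] = 7f 36 9f 96 c6 a3 is 6 bytes > B = 3, so hash it first: H(key) = 53, then zero-pad to 3 bytes: K' = 53 00 00.
K' ⊕ ipad = 65 36 36; K' ⊕ opad = 0f 5c 5c.
m1: inner = H(65 36 36 5a 85 d2 74) = f6; tag = H(0f 5c 5c f6) = bd
m2: inner = H(65 36 36 6d 77 74 64) = 8d; tag = H(0f 5c 5c 8d) = 54
m3: inner = H(65 36 36 cd a8 d6 6d) = 89; tag = H(0f 5c 5c 89) = 50 ← matches

3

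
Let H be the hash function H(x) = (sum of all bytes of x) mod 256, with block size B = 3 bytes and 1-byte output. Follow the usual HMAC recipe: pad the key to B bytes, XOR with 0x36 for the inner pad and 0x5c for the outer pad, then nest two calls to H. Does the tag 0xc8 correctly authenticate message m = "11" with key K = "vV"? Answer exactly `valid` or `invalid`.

Key "vV" = 76 56 is 2 bytes ≤ B = 3; zero-pad to 3 bytes: K' = 76 56 00.
K' ⊕ ipad = 40 60 36; K' ⊕ opad = 2a 0a 5c.
Inner hash: sum = 64+96+54+49+49 = 312; mod 256 = 56 → 38.
Outer hash (recomputed tag): sum = 42+10+92+56 = 200 → c8.
Recomputed tag = c8; claimed = c8 → match.

valid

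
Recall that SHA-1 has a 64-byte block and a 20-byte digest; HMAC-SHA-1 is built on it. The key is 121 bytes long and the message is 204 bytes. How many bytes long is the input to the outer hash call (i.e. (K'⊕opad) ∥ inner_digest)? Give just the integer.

Key is 121 > 64 bytes, so it is hashed to 20 bytes then zero-padded to 64: |K'| = 64.
Outer input = (K'⊕opad) ∥ H(inner) → 64 + 20 = 84 bytes.

84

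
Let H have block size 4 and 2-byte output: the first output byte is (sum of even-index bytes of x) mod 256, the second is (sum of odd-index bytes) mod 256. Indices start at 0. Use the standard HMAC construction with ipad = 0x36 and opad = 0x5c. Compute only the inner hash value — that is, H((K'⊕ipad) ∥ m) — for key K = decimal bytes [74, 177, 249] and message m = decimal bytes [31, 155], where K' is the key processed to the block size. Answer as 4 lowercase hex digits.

6a58

Key decimal bytes [74, 177, 249] = 4a b1 f9 is 3 bytes ≤ B = 4; zero-pad to 4 bytes: K' = 4a b1 f9 00.
K' ⊕ ipad = 7c 87 cf 36.
Inner input = 7c 87 cf 36 ∥ 1f 9b.
Inner hash: even-index sum = 362 mod 256 = 106; odd-index sum = 344 mod 256 = 88 → 6a 58.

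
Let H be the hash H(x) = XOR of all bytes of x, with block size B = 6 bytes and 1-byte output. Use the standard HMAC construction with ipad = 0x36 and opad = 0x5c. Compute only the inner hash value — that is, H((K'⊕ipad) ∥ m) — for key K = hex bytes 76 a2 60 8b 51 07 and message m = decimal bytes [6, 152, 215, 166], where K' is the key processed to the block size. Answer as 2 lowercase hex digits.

86

Key hex bytes 76 a2 60 8b 51 07 is exactly B = 6 bytes: K' = 76 a2 60 8b 51 07.
K' ⊕ ipad = 40 94 56 bd 67 31.
Inner input = 40 94 56 bd 67 31 ∥ 06 98 d7 a6.
Inner hash: XOR 40⊕94⊕56⊕bd⊕67⊕31⊕06⊕98⊕d7⊕a6 = 86.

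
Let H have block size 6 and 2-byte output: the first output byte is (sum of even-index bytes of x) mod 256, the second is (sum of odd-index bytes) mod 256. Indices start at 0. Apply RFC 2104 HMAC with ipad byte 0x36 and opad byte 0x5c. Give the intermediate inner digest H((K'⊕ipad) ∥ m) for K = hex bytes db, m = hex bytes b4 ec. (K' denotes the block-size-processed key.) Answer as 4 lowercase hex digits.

Key hex bytes db is 1 byte ≤ B = 6; zero-pad to 6 bytes: K' = db 00 00 00 00 00.
K' ⊕ ipad = ed 36 36 36 36 36.
Inner input = ed 36 36 36 36 36 ∥ b4 ec.
Inner hash: even-index sum = 525 mod 256 = 13; odd-index sum = 398 mod 256 = 142 → 0d 8e.

0d8e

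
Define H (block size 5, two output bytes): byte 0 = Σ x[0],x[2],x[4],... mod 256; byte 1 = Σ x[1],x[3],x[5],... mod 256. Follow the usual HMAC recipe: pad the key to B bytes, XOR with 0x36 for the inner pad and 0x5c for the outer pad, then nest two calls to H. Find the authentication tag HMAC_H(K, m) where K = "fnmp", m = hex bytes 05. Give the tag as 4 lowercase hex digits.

6a3f

Key "fnmp" = 66 6e 6d 70 is 4 bytes ≤ B = 5; zero-pad to 5 bytes: K' = 66 6e 6d 70 00.
K' ⊕ ipad = 50 58 5b 46 36.  K' ⊕ opad = 3a 32 31 2c 5c.
Inner input = (K'⊕ipad) ∥ m = 50 58 5b 46 36 ∥ 05.
Inner hash: even-index sum = 225 mod 256 = 225; odd-index sum = 163 mod 256 = 163 → e1 a3.
Outer input = (K'⊕opad) ∥ inner = 3a 32 31 2c 5c ∥ e1 a3.
Outer hash (tag): even-index sum = 362 mod 256 = 106; odd-index sum = 319 mod 256 = 63 → 6a 3f.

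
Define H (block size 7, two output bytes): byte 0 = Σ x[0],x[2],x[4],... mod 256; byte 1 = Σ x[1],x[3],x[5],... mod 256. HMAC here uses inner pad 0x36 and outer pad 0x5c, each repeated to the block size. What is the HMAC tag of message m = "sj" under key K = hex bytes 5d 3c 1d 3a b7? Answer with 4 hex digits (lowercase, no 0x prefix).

48d9

Key hex bytes 5d 3c 1d 3a b7 is 5 bytes ≤ B = 7; zero-pad to 7 bytes: K' = 5d 3c 1d 3a b7 00 00.
K' ⊕ ipad = 6b 0a 2b 0c 81 36 36.  K' ⊕ opad = 01 60 41 66 eb 5c 5c.
Inner input = (K'⊕ipad) ∥ m = 6b 0a 2b 0c 81 36 36 ∥ 73 6a.
Inner hash: even-index sum = 439 mod 256 = 183; odd-index sum = 191 mod 256 = 191 → b7 bf.
Outer input = (K'⊕opad) ∥ inner = 01 60 41 66 eb 5c 5c ∥ b7 bf.
Outer hash (tag): even-index sum = 584 mod 256 = 72; odd-index sum = 473 mod 256 = 217 → 48 d9.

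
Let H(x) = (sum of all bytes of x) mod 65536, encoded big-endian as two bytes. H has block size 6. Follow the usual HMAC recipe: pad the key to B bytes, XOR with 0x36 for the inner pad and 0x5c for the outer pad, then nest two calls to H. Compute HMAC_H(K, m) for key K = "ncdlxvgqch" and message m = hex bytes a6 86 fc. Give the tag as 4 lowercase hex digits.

026f

Key "ncdlxvgqch" = 6e 63 64 6c 78 76 67 71 63 68 is 10 bytes > B = 6, so hash it first: H(key) = 04 32, then zero-pad to 6 bytes: K' = 04 32 00 00 00 00.
K' ⊕ ipad = 32 04 36 36 36 36.  K' ⊕ opad = 58 6e 5c 5c 5c 5c.
Inner input = (K'⊕ipad) ∥ m = 32 04 36 36 36 36 ∥ a6 86 fc.
Inner hash: sum = 50+4+54+54+54+54+166+134+252 = 822 → 03 36.
Outer input = (K'⊕opad) ∥ inner = 58 6e 5c 5c 5c 5c ∥ 03 36.
Outer hash (tag): sum = 88+110+92+92+92+92+3+54 = 623 → 02 6f.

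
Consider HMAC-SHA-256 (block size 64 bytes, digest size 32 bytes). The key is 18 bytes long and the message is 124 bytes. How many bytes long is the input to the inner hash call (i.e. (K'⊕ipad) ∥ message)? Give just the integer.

188

Key is 18 ≤ 64 bytes, zero-padded: |K'| = 64.
Inner input = (K'⊕ipad) ∥ m → 64 + 124 = 188 bytes.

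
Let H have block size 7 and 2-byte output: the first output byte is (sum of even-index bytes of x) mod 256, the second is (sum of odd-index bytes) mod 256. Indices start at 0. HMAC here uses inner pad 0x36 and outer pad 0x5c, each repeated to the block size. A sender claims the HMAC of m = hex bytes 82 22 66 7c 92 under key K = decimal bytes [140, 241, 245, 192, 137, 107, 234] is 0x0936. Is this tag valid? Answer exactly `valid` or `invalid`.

invalid

Key decimal bytes [140, 241, 245, 192, 137, 107, 234] = 8c f1 f5 c0 89 6b ea is exactly B = 7 bytes: K' = 8c f1 f5 c0 89 6b ea.
K' ⊕ ipad = ba c7 c3 f6 bf 5d dc; K' ⊕ opad = d0 ad a9 9c d5 37 b6.
Inner hash: even-index sum = 950 mod 256 = 182; odd-index sum = 916 mod 256 = 148 → b6 94.
Outer hash (recomputed tag): even-index sum = 920 mod 256 = 152; odd-index sum = 566 mod 256 = 54 → 98 36.
Recomputed tag = 9836; claimed = 0936 → mismatch.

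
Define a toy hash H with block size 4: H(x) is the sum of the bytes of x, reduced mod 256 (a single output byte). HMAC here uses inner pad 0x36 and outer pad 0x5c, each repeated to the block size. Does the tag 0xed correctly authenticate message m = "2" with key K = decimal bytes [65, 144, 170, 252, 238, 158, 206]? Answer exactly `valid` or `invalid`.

invalid

Key decimal bytes [65, 144, 170, 252, 238, 158, 206] = 41 90 aa fc ee 9e ce is 7 bytes > B = 4, so hash it first: H(key) = d1, then zero-pad to 4 bytes: K' = d1 00 00 00.
K' ⊕ ipad = e7 36 36 36; K' ⊕ opad = 8d 5c 5c 5c.
Inner hash: sum = 231+54+54+54+50 = 443; mod 256 = 187 → bb.
Outer hash (recomputed tag): sum = 141+92+92+92+187 = 604; mod 256 = 92 → 5c.
Recomputed tag = 5c; claimed = ed → mismatch.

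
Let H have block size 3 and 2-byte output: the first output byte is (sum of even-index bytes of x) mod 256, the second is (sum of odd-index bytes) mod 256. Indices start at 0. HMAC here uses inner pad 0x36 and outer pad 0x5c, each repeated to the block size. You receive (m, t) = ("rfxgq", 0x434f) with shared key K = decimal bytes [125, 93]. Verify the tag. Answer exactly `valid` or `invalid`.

Key decimal bytes [125, 93] = 7d 5d is 2 bytes ≤ B = 3; zero-pad to 3 bytes: K' = 7d 5d 00.
K' ⊕ ipad = 4b 6b 36; K' ⊕ opad = 21 01 5c.
Inner hash: even-index sum = 334 mod 256 = 78; odd-index sum = 454 mod 256 = 198 → 4e c6.
Outer hash (recomputed tag): even-index sum = 323 mod 256 = 67; odd-index sum = 79 mod 256 = 79 → 43 4f.
Recomputed tag = 434f; claimed = 434f → match.

valid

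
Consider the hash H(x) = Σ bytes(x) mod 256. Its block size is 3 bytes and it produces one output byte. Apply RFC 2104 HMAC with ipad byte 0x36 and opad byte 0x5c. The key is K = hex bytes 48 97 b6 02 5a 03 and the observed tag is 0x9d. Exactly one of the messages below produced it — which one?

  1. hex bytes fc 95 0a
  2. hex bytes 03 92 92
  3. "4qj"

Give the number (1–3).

Key hex bytes 48 97 b6 02 5a 03 is 6 bytes > B = 3, so hash it first: H(key) = f4, then zero-pad to 3 bytes: K' = f4 00 00.
K' ⊕ ipad = c2 36 36; K' ⊕ opad = a8 5c 5c.
m1: inner = H(c2 36 36 fc 95 0a) = c9; tag = H(a8 5c 5c c9) = 29
m2: inner = H(c2 36 36 03 92 92) = 55; tag = H(a8 5c 5c 55) = b5
m3: inner = H(c2 36 36 34 71 6a) = 3d; tag = H(a8 5c 5c 3d) = 9d ← matches

3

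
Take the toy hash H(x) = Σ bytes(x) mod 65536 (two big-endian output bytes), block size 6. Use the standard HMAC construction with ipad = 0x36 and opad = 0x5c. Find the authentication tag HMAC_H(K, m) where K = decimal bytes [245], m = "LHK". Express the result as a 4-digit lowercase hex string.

Key decimal bytes [245] = f5 is 1 byte ≤ B = 6; zero-pad to 6 bytes: K' = f5 00 00 00 00 00.
K' ⊕ ipad = c3 36 36 36 36 36.  K' ⊕ opad = a9 5c 5c 5c 5c 5c.
Inner input = (K'⊕ipad) ∥ m = c3 36 36 36 36 36 ∥ 4c 48 4b.
Inner hash: sum = 195+54+54+54+54+54+76+72+75 = 688 → 02 b0.
Outer input = (K'⊕opad) ∥ inner = a9 5c 5c 5c 5c 5c ∥ 02 b0.
Outer hash (tag): sum = 169+92+92+92+92+92+2+176 = 807 → 03 27.

0327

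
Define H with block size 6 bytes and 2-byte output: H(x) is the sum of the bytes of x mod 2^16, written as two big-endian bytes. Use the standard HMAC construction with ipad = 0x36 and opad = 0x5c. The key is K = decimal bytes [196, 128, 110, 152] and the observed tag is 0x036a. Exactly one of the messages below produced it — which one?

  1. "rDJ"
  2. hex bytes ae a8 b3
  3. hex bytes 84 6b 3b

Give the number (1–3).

Key decimal bytes [196, 128, 110, 152] = c4 80 6e 98 is 4 bytes ≤ B = 6; zero-pad to 6 bytes: K' = c4 80 6e 98 00 00.
K' ⊕ ipad = f2 b6 58 ae 36 36; K' ⊕ opad = 98 dc 32 c4 5c 5c.
m1: inner = H(f2 b6 58 ae 36 36 72 44 4a) = 04 1a; tag = H(98 dc 32 c4 5c 5c 04 1a) = 0340
m2: inner = H(f2 b6 58 ae 36 36 ae a8 b3) = 05 23; tag = H(98 dc 32 c4 5c 5c 05 23) = 034a
m3: inner = H(f2 b6 58 ae 36 36 84 6b 3b) = 04 44; tag = H(98 dc 32 c4 5c 5c 04 44) = 036a ← matches

3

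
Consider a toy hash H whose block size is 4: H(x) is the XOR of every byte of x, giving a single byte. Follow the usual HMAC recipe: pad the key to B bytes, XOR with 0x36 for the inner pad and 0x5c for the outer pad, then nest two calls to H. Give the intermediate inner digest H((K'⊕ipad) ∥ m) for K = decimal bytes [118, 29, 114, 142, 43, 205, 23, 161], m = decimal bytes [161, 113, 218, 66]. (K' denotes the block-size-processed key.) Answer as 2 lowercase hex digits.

Key decimal bytes [118, 29, 114, 142, 43, 205, 23, 161] = 76 1d 72 8e 2b cd 17 a1 is 8 bytes > B = 4, so hash it first: H(key) = c7, then zero-pad to 4 bytes: K' = c7 00 00 00.
K' ⊕ ipad = f1 36 36 36.
Inner input = f1 36 36 36 ∥ a1 71 da 42.
Inner hash: XOR f1⊕36⊕36⊕36⊕a1⊕71⊕da⊕42 = 8f.

8f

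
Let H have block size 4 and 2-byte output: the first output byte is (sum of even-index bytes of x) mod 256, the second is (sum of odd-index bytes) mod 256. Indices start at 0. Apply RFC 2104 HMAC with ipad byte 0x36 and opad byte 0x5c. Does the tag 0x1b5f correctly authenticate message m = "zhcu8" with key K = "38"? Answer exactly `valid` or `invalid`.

Key "38" = 33 38 is 2 bytes ≤ B = 4; zero-pad to 4 bytes: K' = 33 38 00 00.
K' ⊕ ipad = 05 0e 36 36; K' ⊕ opad = 6f 64 5c 5c.
Inner hash: even-index sum = 336 mod 256 = 80; odd-index sum = 289 mod 256 = 33 → 50 21.
Outer hash (recomputed tag): even-index sum = 283 mod 256 = 27; odd-index sum = 225 mod 256 = 225 → 1b e1.
Recomputed tag = 1be1; claimed = 1b5f → mismatch.

invalid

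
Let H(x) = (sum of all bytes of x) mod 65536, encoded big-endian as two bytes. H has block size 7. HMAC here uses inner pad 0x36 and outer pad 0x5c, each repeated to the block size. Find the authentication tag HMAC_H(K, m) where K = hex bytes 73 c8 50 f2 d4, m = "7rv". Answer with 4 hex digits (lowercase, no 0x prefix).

Key hex bytes 73 c8 50 f2 d4 is 5 bytes ≤ B = 7; zero-pad to 7 bytes: K' = 73 c8 50 f2 d4 00 00.
K' ⊕ ipad = 45 fe 66 c4 e2 36 36.  K' ⊕ opad = 2f 94 0c ae 88 5c 5c.
Inner input = (K'⊕ipad) ∥ m = 45 fe 66 c4 e2 36 36 ∥ 37 72 76.
Inner hash: sum = 69+254+102+196+226+54+54+55+114+118 = 1242 → 04 da.
Outer input = (K'⊕opad) ∥ inner = 2f 94 0c ae 88 5c 5c ∥ 04 da.
Outer hash (tag): sum = 47+148+12+174+136+92+92+4+218 = 923 → 03 9b.

039b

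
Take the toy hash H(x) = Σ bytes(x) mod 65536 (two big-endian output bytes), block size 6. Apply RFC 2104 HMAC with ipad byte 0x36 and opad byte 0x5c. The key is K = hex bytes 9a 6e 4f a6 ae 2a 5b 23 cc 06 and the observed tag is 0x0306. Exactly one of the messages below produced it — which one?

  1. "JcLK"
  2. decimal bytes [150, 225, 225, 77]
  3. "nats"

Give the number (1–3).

2

Key hex bytes 9a 6e 4f a6 ae 2a 5b 23 cc 06 is 10 bytes > B = 6, so hash it first: H(key) = 04 25, then zero-pad to 6 bytes: K' = 04 25 00 00 00 00.
K' ⊕ ipad = 32 13 36 36 36 36; K' ⊕ opad = 58 79 5c 5c 5c 5c.
m1: inner = H(32 13 36 36 36 36 4a 63 4c 4b) = 02 61; tag = H(58 79 5c 5c 5c 5c 02 61) = 02a4
m2: inner = H(32 13 36 36 36 36 96 e1 e1 4d) = 03 c2; tag = H(58 79 5c 5c 5c 5c 03 c2) = 0306 ← matches
m3: inner = H(32 13 36 36 36 36 6e 61 74 73) = 02 d3; tag = H(58 79 5c 5c 5c 5c 02 d3) = 0316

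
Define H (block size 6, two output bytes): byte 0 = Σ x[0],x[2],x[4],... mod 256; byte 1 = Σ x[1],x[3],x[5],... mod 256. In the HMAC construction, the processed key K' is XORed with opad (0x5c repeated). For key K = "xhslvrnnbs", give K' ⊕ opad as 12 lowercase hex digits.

6d7b5c5c5c5c

Key "xhslvrnnbs" = 78 68 73 6c 76 72 6e 6e 62 73 is 10 bytes > B = 6, so hash it first: H(key) = 31 27, then zero-pad to 6 bytes: K' = 31 27 00 00 00 00.
XOR each byte with 0x5c: 31⊕5c=6d, 27⊕5c=7b, 00⊕5c=5c, 00⊕5c=5c, 00⊕5c=5c, 00⊕5c=5c.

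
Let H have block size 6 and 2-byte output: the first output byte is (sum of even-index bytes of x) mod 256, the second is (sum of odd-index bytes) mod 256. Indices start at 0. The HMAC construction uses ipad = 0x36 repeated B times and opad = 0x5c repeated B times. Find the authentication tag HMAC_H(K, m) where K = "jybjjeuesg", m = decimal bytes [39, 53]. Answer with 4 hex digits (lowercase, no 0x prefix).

b5c3

Key "jybjjeuesg" = 6a 79 62 6a 6a 65 75 65 73 67 is 10 bytes > B = 6, so hash it first: H(key) = 1e 14, then zero-pad to 6 bytes: K' = 1e 14 00 00 00 00.
K' ⊕ ipad = 28 22 36 36 36 36.  K' ⊕ opad = 42 48 5c 5c 5c 5c.
Inner input = (K'⊕ipad) ∥ m = 28 22 36 36 36 36 ∥ 27 35.
Inner hash: even-index sum = 187 mod 256 = 187; odd-index sum = 195 mod 256 = 195 → bb c3.
Outer input = (K'⊕opad) ∥ inner = 42 48 5c 5c 5c 5c ∥ bb c3.
Outer hash (tag): even-index sum = 437 mod 256 = 181; odd-index sum = 451 mod 256 = 195 → b5 c3.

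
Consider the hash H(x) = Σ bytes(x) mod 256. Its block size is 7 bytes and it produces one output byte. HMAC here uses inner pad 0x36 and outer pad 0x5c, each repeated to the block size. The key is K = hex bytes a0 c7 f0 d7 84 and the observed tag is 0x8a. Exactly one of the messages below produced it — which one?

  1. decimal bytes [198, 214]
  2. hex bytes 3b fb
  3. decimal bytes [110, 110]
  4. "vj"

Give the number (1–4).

Key hex bytes a0 c7 f0 d7 84 is 5 bytes ≤ B = 7; zero-pad to 7 bytes: K' = a0 c7 f0 d7 84 00 00.
K' ⊕ ipad = 96 f1 c6 e1 b2 36 36; K' ⊕ opad = fc 9b ac 8b d8 5c 5c.
m1: inner = H(96 f1 c6 e1 b2 36 36 c6 d6) = e8; tag = H(fc 9b ac 8b d8 5c 5c e8) = 46
m2: inner = H(96 f1 c6 e1 b2 36 36 3b fb) = 82; tag = H(fc 9b ac 8b d8 5c 5c 82) = e0
m3: inner = H(96 f1 c6 e1 b2 36 36 6e 6e) = 28; tag = H(fc 9b ac 8b d8 5c 5c 28) = 86
m4: inner = H(96 f1 c6 e1 b2 36 36 76 6a) = 2c; tag = H(fc 9b ac 8b d8 5c 5c 2c) = 8a ← matches

4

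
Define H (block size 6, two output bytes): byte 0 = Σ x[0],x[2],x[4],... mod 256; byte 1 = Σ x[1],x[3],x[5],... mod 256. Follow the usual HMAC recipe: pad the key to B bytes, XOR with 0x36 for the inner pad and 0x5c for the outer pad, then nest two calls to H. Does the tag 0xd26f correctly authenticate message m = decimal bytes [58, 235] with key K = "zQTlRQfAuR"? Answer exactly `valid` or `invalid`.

Key "zQTlRQfAuR" = 7a 51 54 6c 52 51 66 41 75 52 is 10 bytes > B = 6, so hash it first: H(key) = fb a1, then zero-pad to 6 bytes: K' = fb a1 00 00 00 00.
K' ⊕ ipad = cd 97 36 36 36 36; K' ⊕ opad = a7 fd 5c 5c 5c 5c.
Inner hash: even-index sum = 371 mod 256 = 115; odd-index sum = 494 mod 256 = 238 → 73 ee.
Outer hash (recomputed tag): even-index sum = 466 mod 256 = 210; odd-index sum = 675 mod 256 = 163 → d2 a3.
Recomputed tag = d2a3; claimed = d26f → mismatch.

invalid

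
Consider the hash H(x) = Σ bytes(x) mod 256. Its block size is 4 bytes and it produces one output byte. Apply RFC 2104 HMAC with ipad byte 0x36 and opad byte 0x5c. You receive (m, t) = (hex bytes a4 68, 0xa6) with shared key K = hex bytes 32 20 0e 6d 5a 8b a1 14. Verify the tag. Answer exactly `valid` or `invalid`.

Key hex bytes 32 20 0e 6d 5a 8b a1 14 is 8 bytes > B = 4, so hash it first: H(key) = 67, then zero-pad to 4 bytes: K' = 67 00 00 00.
K' ⊕ ipad = 51 36 36 36; K' ⊕ opad = 3b 5c 5c 5c.
Inner hash: sum = 81+54+54+54+164+104 = 511; mod 256 = 255 → ff.
Outer hash (recomputed tag): sum = 59+92+92+92+255 = 590; mod 256 = 78 → 4e.
Recomputed tag = 4e; claimed = a6 → mismatch.

invalid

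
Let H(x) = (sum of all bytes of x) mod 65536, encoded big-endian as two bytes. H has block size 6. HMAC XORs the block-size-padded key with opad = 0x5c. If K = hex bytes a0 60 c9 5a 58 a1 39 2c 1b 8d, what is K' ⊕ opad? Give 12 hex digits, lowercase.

Key hex bytes a0 60 c9 5a 58 a1 39 2c 1b 8d is 10 bytes > B = 6, so hash it first: H(key) = 04 29, then zero-pad to 6 bytes: K' = 04 29 00 00 00 00.
XOR each byte with 0x5c: 04⊕5c=58, 29⊕5c=75, 00⊕5c=5c, 00⊕5c=5c, 00⊕5c=5c, 00⊕5c=5c.

58755c5c5c5c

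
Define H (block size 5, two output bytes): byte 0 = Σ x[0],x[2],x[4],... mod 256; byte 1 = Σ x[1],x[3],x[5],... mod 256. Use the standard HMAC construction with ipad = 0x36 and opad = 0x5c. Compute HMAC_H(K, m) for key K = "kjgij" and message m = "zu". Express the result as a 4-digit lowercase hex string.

Key "kjgij" = 6b 6a 67 69 6a is exactly B = 5 bytes: K' = 6b 6a 67 69 6a.
K' ⊕ ipad = 5d 5c 51 5f 5c.  K' ⊕ opad = 37 36 3b 35 36.
Inner input = (K'⊕ipad) ∥ m = 5d 5c 51 5f 5c ∥ 7a 75.
Inner hash: even-index sum = 383 mod 256 = 127; odd-index sum = 309 mod 256 = 53 → 7f 35.
Outer input = (K'⊕opad) ∥ inner = 37 36 3b 35 36 ∥ 7f 35.
Outer hash (tag): even-index sum = 221 mod 256 = 221; odd-index sum = 234 mod 256 = 234 → dd ea.

ddea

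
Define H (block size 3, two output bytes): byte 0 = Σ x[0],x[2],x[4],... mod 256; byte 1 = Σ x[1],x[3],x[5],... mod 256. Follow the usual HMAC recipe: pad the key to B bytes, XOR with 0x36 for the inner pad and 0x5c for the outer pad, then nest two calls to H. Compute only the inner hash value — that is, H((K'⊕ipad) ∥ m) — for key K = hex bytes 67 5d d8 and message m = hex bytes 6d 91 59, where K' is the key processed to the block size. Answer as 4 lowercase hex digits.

Key hex bytes 67 5d d8 is exactly B = 3 bytes: K' = 67 5d d8.
K' ⊕ ipad = 51 6b ee.
Inner input = 51 6b ee ∥ 6d 91 59.
Inner hash: even-index sum = 464 mod 256 = 208; odd-index sum = 305 mod 256 = 49 → d0 31.

d031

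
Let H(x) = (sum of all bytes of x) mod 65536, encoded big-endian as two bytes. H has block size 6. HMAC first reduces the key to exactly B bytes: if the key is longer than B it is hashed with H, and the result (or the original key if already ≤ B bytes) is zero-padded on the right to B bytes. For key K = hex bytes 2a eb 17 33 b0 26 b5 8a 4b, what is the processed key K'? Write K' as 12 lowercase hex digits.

|K| = 9 > B = 6, so first hash the key.
H(K): sum = 42+235+23+51+176+38+181+138+75 = 959 → 03 bf.
Zero-pad H(K) = 03 bf to 6 bytes: K' = 03 bf 00 00 00 00.

03bf00000000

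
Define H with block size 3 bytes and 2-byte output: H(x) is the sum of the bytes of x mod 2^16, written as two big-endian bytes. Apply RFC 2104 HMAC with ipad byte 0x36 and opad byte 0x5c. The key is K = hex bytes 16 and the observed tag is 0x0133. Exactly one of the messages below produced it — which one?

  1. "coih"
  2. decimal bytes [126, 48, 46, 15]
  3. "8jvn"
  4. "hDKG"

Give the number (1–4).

1

Key hex bytes 16 is 1 byte ≤ B = 3; zero-pad to 3 bytes: K' = 16 00 00.
K' ⊕ ipad = 20 36 36; K' ⊕ opad = 4a 5c 5c.
m1: inner = H(20 36 36 63 6f 69 68) = 02 2f; tag = H(4a 5c 5c 02 2f) = 0133 ← matches
m2: inner = H(20 36 36 7e 30 2e 0f) = 01 77; tag = H(4a 5c 5c 01 77) = 017a
m3: inner = H(20 36 36 38 6a 76 6e) = 02 12; tag = H(4a 5c 5c 02 12) = 0116
m4: inner = H(20 36 36 68 44 4b 47) = 01 ca; tag = H(4a 5c 5c 01 ca) = 01cd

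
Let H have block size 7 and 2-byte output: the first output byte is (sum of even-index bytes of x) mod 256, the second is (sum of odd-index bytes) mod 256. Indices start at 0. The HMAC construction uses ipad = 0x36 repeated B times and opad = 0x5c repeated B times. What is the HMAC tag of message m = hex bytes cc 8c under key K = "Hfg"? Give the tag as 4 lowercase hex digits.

8fb9

Key "Hfg" = 48 66 67 is 3 bytes ≤ B = 7; zero-pad to 7 bytes: K' = 48 66 67 00 00 00 00.
K' ⊕ ipad = 7e 50 51 36 36 36 36.  K' ⊕ opad = 14 3a 3b 5c 5c 5c 5c.
Inner input = (K'⊕ipad) ∥ m = 7e 50 51 36 36 36 36 ∥ cc 8c.
Inner hash: even-index sum = 455 mod 256 = 199; odd-index sum = 392 mod 256 = 136 → c7 88.
Outer input = (K'⊕opad) ∥ inner = 14 3a 3b 5c 5c 5c 5c ∥ c7 88.
Outer hash (tag): even-index sum = 399 mod 256 = 143; odd-index sum = 441 mod 256 = 185 → 8f b9.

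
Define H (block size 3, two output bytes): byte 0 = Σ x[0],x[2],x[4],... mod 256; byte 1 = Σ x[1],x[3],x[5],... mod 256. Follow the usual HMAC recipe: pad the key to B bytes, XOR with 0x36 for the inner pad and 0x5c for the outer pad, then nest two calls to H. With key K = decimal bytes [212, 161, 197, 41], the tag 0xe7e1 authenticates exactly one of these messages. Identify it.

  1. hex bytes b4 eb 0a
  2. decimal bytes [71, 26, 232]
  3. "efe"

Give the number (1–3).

Key decimal bytes [212, 161, 197, 41] = d4 a1 c5 29 is 4 bytes > B = 3, so hash it first: H(key) = 99 ca, then zero-pad to 3 bytes: K' = 99 ca 00.
K' ⊕ ipad = af fc 36; K' ⊕ opad = c5 96 5c.
m1: inner = H(af fc 36 b4 eb 0a) = d0 ba; tag = H(c5 96 5c d0 ba) = db66
m2: inner = H(af fc 36 47 1a e8) = ff 2b; tag = H(c5 96 5c ff 2b) = 4c95
m3: inner = H(af fc 36 65 66 65) = 4b c6; tag = H(c5 96 5c 4b c6) = e7e1 ← matches

3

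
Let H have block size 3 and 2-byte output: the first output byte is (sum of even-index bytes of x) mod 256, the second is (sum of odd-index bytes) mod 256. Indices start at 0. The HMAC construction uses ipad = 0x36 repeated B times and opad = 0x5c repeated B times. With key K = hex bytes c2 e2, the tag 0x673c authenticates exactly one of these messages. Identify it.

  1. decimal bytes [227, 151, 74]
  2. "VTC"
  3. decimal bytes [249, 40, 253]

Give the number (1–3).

Key hex bytes c2 e2 is 2 bytes ≤ B = 3; zero-pad to 3 bytes: K' = c2 e2 00.
K' ⊕ ipad = f4 d4 36; K' ⊕ opad = 9e be 5c.
m1: inner = H(f4 d4 36 e3 97 4a) = c1 01; tag = H(9e be 5c c1 01) = fb7f
m2: inner = H(f4 d4 36 56 54 43) = 7e 6d; tag = H(9e be 5c 7e 6d) = 673c ← matches
m3: inner = H(f4 d4 36 f9 28 fd) = 52 ca; tag = H(9e be 5c 52 ca) = c410

2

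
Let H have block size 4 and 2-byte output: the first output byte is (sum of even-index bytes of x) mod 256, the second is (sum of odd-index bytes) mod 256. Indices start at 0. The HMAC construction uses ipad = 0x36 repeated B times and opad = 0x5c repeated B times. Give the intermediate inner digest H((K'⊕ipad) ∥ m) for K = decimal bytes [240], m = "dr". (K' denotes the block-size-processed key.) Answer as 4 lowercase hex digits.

60de

Key decimal bytes [240] = f0 is 1 byte ≤ B = 4; zero-pad to 4 bytes: K' = f0 00 00 00.
K' ⊕ ipad = c6 36 36 36.
Inner input = c6 36 36 36 ∥ 64 72.
Inner hash: even-index sum = 352 mod 256 = 96; odd-index sum = 222 mod 256 = 222 → 60 de.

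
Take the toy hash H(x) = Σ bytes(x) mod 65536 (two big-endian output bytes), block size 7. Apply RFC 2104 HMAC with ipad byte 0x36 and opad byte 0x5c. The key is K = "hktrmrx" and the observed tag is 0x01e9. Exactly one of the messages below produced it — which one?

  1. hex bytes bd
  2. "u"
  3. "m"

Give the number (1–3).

Key "hktrmrx" = 68 6b 74 72 6d 72 78 is exactly B = 7 bytes: K' = 68 6b 74 72 6d 72 78.
K' ⊕ ipad = 5e 5d 42 44 5b 44 4e; K' ⊕ opad = 34 37 28 2e 31 2e 24.
m1: inner = H(5e 5d 42 44 5b 44 4e bd) = 02 eb; tag = H(34 37 28 2e 31 2e 24 02 eb) = 0231
m2: inner = H(5e 5d 42 44 5b 44 4e 75) = 02 a3; tag = H(34 37 28 2e 31 2e 24 02 a3) = 01e9 ← matches
m3: inner = H(5e 5d 42 44 5b 44 4e 6d) = 02 9b; tag = H(34 37 28 2e 31 2e 24 02 9b) = 01e1

2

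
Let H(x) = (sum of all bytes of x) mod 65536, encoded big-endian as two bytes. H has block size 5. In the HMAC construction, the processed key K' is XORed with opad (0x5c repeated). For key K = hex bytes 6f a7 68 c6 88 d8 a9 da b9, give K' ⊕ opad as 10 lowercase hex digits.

59bc5c5c5c

Key hex bytes 6f a7 68 c6 88 d8 a9 da b9 is 9 bytes > B = 5, so hash it first: H(key) = 05 e0, then zero-pad to 5 bytes: K' = 05 e0 00 00 00.
XOR each byte with 0x5c: 05⊕5c=59, e0⊕5c=bc, 00⊕5c=5c, 00⊕5c=5c, 00⊕5c=5c.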